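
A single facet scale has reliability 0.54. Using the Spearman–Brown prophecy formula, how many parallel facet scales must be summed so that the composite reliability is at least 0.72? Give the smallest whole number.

k ≥ ρ*(1−ρ₁)/(ρ₁(1−ρ*)) = 0.72·0.46 / (0.54·0.28) = 2.190.
Smallest integer k = 3.

3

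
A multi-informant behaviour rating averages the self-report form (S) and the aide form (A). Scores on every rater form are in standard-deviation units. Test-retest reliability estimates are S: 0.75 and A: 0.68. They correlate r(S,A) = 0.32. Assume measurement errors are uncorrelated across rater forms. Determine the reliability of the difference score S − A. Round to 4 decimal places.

0.5809

Var(S−A) = 1 + 1 − 2·0.32 = 2 − 0.64 = 1.36.
Because errors are independent across components, Cov(Tᵢ,Tⱼ) = Cov(Xᵢ,Xⱼ); the off-diagonal part of the true-score variance is the same as above.
True-score variance = [0.75 + 0.68] − 0.64 = 1.43 − 0.64 = 0.79.
Reliability = 0.79 / 1.36 = 0.5809.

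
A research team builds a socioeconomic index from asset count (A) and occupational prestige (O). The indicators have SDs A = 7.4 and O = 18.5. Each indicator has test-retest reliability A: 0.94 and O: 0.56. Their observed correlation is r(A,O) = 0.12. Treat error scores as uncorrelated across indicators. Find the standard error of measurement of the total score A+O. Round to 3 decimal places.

12.405

Var(total) = 397.01 + 32.856 = 429.866.
True-score variance = 243.134 + 32.856 = 275.99, so reliability = 0.6420.
Error variance = 429.866 − 275.99 = 153.876; SEM = √153.876 = 12.405.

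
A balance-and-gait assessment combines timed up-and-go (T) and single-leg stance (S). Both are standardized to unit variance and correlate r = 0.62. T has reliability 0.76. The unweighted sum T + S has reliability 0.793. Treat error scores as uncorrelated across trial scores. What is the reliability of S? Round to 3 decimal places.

0.569

Var(T+S) = 2 + 2·0.62 = 3.240.
True-score variance = ρ_T + ρ_S + 2·0.62, so 0.793 = (0.76 + ρ_S + 1.24) / 3.240.
ρ_S = 0.793·3.240 − 0.76 − 1.24 = 0.569.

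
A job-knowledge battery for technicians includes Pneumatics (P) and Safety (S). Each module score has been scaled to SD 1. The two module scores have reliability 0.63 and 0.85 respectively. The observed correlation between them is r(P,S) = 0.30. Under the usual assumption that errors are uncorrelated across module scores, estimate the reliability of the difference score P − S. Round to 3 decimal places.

Var(P−S) = 1 + 1 − 2·0.30 = 2 − 0.6 = 1.4.
Under uncorrelated errors the observed covariances equal the true-score covariances, so only the own-variance terms attenuate.
True-score variance = [0.63 + 0.85] − 0.6 = 1.48 − 0.6 = 0.88.
Reliability = 0.88 / 1.4 = 0.629.

0.629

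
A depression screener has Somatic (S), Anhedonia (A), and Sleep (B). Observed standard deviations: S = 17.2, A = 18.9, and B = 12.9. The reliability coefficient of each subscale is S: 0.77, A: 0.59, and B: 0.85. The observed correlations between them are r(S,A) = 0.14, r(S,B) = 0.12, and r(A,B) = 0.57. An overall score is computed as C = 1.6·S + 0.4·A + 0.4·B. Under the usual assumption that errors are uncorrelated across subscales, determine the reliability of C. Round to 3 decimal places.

Var(C) = 1.6²·17.2² + 0.4²·18.9² + 0.4²·12.9² + 2·[0.64·17.2·18.9·0.14 + 0.64·17.2·12.9·0.12 + 0.16·18.9·12.9·0.57] = 841.13 + 136.806 = 977.936.
Under uncorrelated errors the observed covariances equal the true-score covariances, so only the own-variance terms attenuate.
True-score variance = [1.6²·17.2²·0.77 + 0.4²·18.9²·0.59 + 0.4²·12.9²·0.85] + 136.806 = 639.512 + 136.806 = 776.318.
Reliability = 776.318 / 977.936 = 0.794.

0.794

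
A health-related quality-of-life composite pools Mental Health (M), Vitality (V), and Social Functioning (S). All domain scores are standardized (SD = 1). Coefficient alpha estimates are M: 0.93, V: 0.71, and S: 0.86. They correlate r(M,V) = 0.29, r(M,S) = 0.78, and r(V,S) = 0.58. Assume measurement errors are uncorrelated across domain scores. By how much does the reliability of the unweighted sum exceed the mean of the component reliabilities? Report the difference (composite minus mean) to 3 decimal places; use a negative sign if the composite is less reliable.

0.087

Var(sum) = 3 + 3.3 = 6.3; true-score variance = 2.5 + 3.3 = 5.8; composite reliability = 0.9206.
Mean component reliability = 0.8333.
Difference = 0.9206 − 0.8333 = 0.087.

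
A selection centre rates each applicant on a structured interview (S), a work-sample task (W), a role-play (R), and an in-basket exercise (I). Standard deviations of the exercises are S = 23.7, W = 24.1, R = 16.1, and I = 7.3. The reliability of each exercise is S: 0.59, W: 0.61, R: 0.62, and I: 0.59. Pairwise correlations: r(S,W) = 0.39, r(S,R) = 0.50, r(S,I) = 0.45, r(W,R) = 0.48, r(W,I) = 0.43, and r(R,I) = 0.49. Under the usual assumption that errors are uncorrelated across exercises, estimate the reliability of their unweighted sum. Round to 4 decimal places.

0.8124

Var(S+W+R+I) = 23.7² + 24.1² + 16.1² + 7.3² + 2·[23.7·24.1·0.39 + 23.7·16.1·0.50 + 23.7·7.3·0.45 + 24.1·16.1·0.48 + 24.1·7.3·0.43 + 16.1·7.3·0.49] = 1455 + 1621.76 = 3076.76.
Because errors are independent across components, Cov(Tᵢ,Tⱼ) = Cov(Xᵢ,Xⱼ); the off-diagonal part of the true-score variance is the same as above.
True-score variance = [23.7²·0.59 + 24.1²·0.61 + 16.1²·0.62 + 7.3²·0.59] + 1621.76 = 877.842 + 1621.76 = 2499.6.
Reliability = 2499.6 / 3076.76 = 0.8124.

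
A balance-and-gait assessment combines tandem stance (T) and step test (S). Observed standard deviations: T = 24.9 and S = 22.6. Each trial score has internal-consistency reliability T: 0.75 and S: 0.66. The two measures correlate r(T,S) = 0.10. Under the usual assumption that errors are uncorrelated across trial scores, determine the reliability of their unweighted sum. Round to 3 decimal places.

0.736

Var(T+S) = 24.9² + 22.6² + 2·[24.9·22.6·0.10] = 1130.77 + 112.548 = 1243.32.
With uncorrelated errors the cross-covariances are all true-score covariance, so they carry over unchanged; only the diagonal terms shrink to ρᵢσᵢ².
True-score variance = [24.9²·0.75 + 22.6²·0.66] + 112.548 = 802.109 + 112.548 = 914.657.
Reliability = 914.657 / 1243.32 = 0.736.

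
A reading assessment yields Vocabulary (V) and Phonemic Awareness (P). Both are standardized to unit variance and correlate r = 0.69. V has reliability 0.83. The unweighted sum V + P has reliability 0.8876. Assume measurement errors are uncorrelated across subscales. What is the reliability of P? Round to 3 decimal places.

0.790

Var(V+P) = 2 + 2·0.69 = 3.380.
True-score variance = ρ_V + ρ_P + 2·0.69, so 0.8876 = (0.83 + ρ_P + 1.38) / 3.380.
ρ_P = 0.8876·3.380 − 0.83 − 1.38 = 0.790.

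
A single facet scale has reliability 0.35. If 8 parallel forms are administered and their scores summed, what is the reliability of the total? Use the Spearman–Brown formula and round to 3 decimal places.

0.812

ρ_k = kρ / (1 + (k−1)ρ) = 8·0.35 / (1 + 7·0.35) = 2.800 / 3.450 = 0.812.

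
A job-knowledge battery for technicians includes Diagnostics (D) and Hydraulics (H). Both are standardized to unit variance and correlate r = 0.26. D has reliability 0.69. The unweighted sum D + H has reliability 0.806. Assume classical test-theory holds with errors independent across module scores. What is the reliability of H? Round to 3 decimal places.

Var(D+H) = 2 + 2·0.26 = 2.520.
True-score variance = ρ_D + ρ_H + 2·0.26, so 0.806 = (0.69 + ρ_H + 0.52) / 2.520.
ρ_H = 0.806·2.520 − 0.69 − 0.52 = 0.821.

0.821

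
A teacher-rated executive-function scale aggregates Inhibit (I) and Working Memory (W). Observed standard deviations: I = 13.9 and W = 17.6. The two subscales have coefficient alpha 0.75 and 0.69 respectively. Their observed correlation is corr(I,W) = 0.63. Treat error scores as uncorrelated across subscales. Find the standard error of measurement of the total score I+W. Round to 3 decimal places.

Var(total) = 502.97 + 308.246 = 811.216.
True-score variance = 358.642 + 308.246 = 666.888, so reliability = 0.8221.
Error variance = 811.216 − 666.888 = 144.328; SEM = √144.328 = 12.014.

12.014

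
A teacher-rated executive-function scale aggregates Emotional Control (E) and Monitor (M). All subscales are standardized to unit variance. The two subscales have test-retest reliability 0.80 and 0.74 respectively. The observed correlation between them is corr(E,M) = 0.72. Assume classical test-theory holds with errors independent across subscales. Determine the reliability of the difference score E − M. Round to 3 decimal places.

0.179

Var(E−M) = 1 + 1 − 2·0.72 = 2 − 1.44 = 0.56.
Because errors are independent across components, Cov(Tᵢ,Tⱼ) = Cov(Xᵢ,Xⱼ); the off-diagonal part of the true-score variance is the same as above.
True-score variance = [0.80 + 0.74] − 1.44 = 1.54 − 1.44 = 0.1.
Reliability = 0.1 / 0.56 = 0.179.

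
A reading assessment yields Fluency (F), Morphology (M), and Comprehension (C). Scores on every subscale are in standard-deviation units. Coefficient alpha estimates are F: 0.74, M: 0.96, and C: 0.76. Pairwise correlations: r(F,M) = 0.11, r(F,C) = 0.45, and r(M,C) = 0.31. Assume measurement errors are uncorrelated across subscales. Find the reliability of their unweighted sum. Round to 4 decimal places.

0.8861

Var(F+M+C) = 3 + 2·[0.11 + 0.45 + 0.31] = 3 + 1.74 = 4.74.
Under uncorrelated errors the observed covariances equal the true-score covariances, so only the own-variance terms attenuate.
True-score variance = [0.74 + 0.96 + 0.76] + 1.74 = 2.46 + 1.74 = 4.2.
Reliability = 4.2 / 4.74 = 0.8861.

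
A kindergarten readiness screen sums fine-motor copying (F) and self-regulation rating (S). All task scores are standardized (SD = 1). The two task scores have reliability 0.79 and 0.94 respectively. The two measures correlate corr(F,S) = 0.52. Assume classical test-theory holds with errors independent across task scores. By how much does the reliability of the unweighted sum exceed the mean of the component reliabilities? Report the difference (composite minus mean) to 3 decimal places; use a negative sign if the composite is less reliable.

Var(sum) = 2 + 1.04 = 3.04; true-score variance = 1.73 + 1.04 = 2.77; composite reliability = 0.9112.
Mean component reliability = 0.8650.
Difference = 0.9112 − 0.8650 = 0.046.

0.046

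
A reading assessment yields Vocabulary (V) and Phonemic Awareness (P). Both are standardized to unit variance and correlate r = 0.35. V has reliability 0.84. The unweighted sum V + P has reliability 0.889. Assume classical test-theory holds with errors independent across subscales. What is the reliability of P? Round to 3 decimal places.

Var(V+P) = 2 + 2·0.35 = 2.700.
True-score variance = ρ_V + ρ_P + 2·0.35, so 0.889 = (0.84 + ρ_P + 0.70) / 2.700.
ρ_P = 0.889·2.700 − 0.84 − 0.70 = 0.860.

0.860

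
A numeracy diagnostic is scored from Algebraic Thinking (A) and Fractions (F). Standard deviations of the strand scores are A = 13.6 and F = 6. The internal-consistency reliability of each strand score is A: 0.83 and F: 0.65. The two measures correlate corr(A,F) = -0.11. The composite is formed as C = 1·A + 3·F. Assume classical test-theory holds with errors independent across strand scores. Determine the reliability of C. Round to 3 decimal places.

0.682

Var(C) = 13.6² + 3²·6² + 2·[3·13.6·6·(-0.11)] = 508.96 − 53.856 = 455.104.
Because errors are independent across components, Cov(Tᵢ,Tⱼ) = Cov(Xᵢ,Xⱼ); the off-diagonal part of the true-score variance is the same as above.
True-score variance = [13.6²·0.83 + 3²·6²·0.65] − 53.856 = 364.117 − 53.856 = 310.261.
Reliability = 310.261 / 455.104 = 0.682.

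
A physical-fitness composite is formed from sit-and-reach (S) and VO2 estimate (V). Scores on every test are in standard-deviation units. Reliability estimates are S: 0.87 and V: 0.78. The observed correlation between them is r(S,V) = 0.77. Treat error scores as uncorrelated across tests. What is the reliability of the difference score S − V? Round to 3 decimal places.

0.239

Var(S−V) = 1 + 1 − 2·0.77 = 2 − 1.54 = 0.46.
With uncorrelated errors the cross-covariances are all true-score covariance, so they carry over unchanged; only the diagonal terms shrink to ρᵢσᵢ².
True-score variance = [0.87 + 0.78] − 1.54 = 1.65 − 1.54 = 0.11.
Reliability = 0.11 / 0.46 = 0.239.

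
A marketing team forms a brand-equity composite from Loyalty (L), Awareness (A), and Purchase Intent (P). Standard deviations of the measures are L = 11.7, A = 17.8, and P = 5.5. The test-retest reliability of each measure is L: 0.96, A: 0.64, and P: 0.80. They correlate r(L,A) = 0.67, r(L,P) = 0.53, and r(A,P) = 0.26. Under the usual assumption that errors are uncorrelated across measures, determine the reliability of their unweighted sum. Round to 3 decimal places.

0.858

Var(L+A+P) = 11.7² + 17.8² + 5.5² + 2·[11.7·17.8·0.67 + 11.7·5.5·0.53 + 17.8·5.5·0.26] = 483.98 + 398.187 = 882.167.
With uncorrelated errors the cross-covariances are all true-score covariance, so they carry over unchanged; only the diagonal terms shrink to ρᵢσᵢ².
True-score variance = [11.7²·0.96 + 17.8²·0.64 + 5.5²·0.80] + 398.187 = 358.392 + 398.187 = 756.579.
Reliability = 756.579 / 882.167 = 0.858.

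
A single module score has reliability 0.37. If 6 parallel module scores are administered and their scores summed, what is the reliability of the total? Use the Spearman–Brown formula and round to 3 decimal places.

0.779

ρ_k = kρ / (1 + (k−1)ρ) = 6·0.37 / (1 + 5·0.37) = 2.220 / 2.850 = 0.779.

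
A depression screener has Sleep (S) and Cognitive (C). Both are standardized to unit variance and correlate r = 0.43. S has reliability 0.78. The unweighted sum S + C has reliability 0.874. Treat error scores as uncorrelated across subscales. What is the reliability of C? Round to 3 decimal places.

Var(S+C) = 2 + 2·0.43 = 2.860.
True-score variance = ρ_S + ρ_C + 2·0.43, so 0.874 = (0.78 + ρ_C + 0.86) / 2.860.
ρ_C = 0.874·2.860 − 0.78 − 0.86 = 0.860.

0.860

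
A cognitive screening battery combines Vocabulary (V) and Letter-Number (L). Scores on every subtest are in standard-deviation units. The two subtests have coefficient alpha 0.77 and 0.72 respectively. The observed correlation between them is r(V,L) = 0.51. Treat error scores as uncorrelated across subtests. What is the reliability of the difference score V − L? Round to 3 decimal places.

Var(V−L) = 1 + 1 − 2·0.51 = 2 − 1.02 = 0.98.
With uncorrelated errors the cross-covariances are all true-score covariance, so they carry over unchanged; only the diagonal terms shrink to ρᵢσᵢ².
True-score variance = [0.77 + 0.72] − 1.02 = 1.49 − 1.02 = 0.47.
Reliability = 0.47 / 0.98 = 0.480.

0.480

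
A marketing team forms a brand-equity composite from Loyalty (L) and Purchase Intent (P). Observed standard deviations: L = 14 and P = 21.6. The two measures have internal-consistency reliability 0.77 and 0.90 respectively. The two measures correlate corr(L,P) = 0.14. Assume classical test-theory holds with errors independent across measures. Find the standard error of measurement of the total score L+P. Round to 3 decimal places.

Var(total) = 662.56 + 84.672 = 747.232.
True-score variance = 570.824 + 84.672 = 655.496, so reliability = 0.8772.
Error variance = 747.232 − 655.496 = 91.736; SEM = √91.736 = 9.578.

9.578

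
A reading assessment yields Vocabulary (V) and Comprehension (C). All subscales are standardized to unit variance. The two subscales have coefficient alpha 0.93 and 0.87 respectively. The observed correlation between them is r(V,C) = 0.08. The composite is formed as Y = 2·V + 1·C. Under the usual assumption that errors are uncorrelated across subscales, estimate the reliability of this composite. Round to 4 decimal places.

0.9229

Var(Y) = 2² + 1 + 2·[2·0.08] = 5 + 0.32 = 5.32.
With uncorrelated errors the cross-covariances are all true-score covariance, so they carry over unchanged; only the diagonal terms shrink to ρᵢσᵢ².
True-score variance = [2²·0.93 + 0.87] + 0.32 = 4.59 + 0.32 = 4.91.
Reliability = 4.91 / 5.32 = 0.9229.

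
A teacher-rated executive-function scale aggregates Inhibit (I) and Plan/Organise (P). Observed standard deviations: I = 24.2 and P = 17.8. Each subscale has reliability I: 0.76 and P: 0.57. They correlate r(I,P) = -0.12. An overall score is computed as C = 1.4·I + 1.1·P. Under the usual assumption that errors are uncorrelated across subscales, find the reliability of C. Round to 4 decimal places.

0.6791

Var(C) = 1.4²·24.2² + 1.1²·17.8² + 2·[1.54·24.2·17.8·(-0.12)] = 1531.23 − 159.209 = 1372.02.
Because errors are independent across components, Cov(Tᵢ,Tⱼ) = Cov(Xᵢ,Xⱼ); the off-diagonal part of the true-score variance is the same as above.
True-score variance = [1.4²·24.2²·0.76 + 1.1²·17.8²·0.57] − 159.209 = 1090.89 − 159.209 = 931.685.
Reliability = 931.685 / 1372.02 = 0.6791.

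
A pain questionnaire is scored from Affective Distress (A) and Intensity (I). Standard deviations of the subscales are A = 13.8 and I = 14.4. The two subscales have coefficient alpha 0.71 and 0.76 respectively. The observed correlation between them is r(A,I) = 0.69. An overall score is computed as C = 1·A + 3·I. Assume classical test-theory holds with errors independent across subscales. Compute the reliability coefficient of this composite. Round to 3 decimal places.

0.825

Var(C) = 13.8² + 3²·14.4² + 2·[3·13.8·14.4·0.69] = 2056.68 + 822.701 = 2879.38.
Under uncorrelated errors the observed covariances equal the true-score covariances, so only the own-variance terms attenuate.
True-score variance = [13.8²·0.71 + 3²·14.4²·0.76] + 822.701 = 1553.55 + 822.701 = 2376.26.
Reliability = 2376.26 / 2879.38 = 0.825.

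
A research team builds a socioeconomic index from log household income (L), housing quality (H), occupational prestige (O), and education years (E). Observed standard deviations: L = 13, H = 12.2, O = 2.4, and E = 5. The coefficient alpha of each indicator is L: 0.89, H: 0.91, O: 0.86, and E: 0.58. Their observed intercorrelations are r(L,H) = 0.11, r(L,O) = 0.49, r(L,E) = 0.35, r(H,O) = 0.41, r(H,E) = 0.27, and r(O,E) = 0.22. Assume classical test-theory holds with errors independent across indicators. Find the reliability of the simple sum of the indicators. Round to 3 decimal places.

Var(L+H+O+E) = 13² + 12.2² + 2.4² + 5² + 2·[13·12.2·0.11 + 13·2.4·0.49 + 13·5·0.35 + 12.2·2.4·0.41 + 12.2·5·0.27 + 2.4·5·0.22] = 348.6 + 173.198 = 521.798.
With uncorrelated errors the cross-covariances are all true-score covariance, so they carry over unchanged; only the diagonal terms shrink to ρᵢσᵢ².
True-score variance = [13²·0.89 + 12.2²·0.91 + 2.4²·0.86 + 5²·0.58] + 173.198 = 305.308 + 173.198 = 478.506.
Reliability = 478.506 / 521.798 = 0.917.

0.917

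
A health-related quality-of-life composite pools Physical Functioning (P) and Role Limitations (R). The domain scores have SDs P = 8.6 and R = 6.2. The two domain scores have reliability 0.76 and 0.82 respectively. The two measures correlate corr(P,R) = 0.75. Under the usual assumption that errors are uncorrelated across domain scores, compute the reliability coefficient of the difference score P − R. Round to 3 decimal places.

Var(P−R) = 8.6² + 6.2² − 2·8.6·6.2·0.75 = 112.4 − 79.98 = 32.42.
Under uncorrelated errors the observed covariances equal the true-score covariances, so only the own-variance terms attenuate.
True-score variance = [8.6²·0.76 + 6.2²·0.82] − 79.98 = 87.7304 − 79.98 = 7.7504.
Reliability = 7.7504 / 32.42 = 0.239.

0.239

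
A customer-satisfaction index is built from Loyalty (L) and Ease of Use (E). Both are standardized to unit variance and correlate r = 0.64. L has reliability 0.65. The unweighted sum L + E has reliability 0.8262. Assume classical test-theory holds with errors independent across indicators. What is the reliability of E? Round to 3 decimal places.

Var(L+E) = 2 + 2·0.64 = 3.280.
True-score variance = ρ_L + ρ_E + 2·0.64, so 0.8262 = (0.65 + ρ_E + 1.28) / 3.280.
ρ_E = 0.8262·3.280 − 0.65 − 1.28 = 0.780.

0.780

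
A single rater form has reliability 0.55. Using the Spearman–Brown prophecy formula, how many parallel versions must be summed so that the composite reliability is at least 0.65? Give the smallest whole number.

k ≥ ρ*(1−ρ₁)/(ρ₁(1−ρ*)) = 0.65·0.45 / (0.55·0.35) = 1.519.
Smallest integer k = 2.

2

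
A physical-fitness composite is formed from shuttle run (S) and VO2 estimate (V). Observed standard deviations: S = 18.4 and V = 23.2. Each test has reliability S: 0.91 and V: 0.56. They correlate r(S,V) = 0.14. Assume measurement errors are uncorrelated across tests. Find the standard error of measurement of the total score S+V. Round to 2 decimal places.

Var(total) = 876.8 + 119.526 = 996.326.
True-score variance = 609.504 + 119.526 = 729.03, so reliability = 0.7317.
Error variance = 996.326 − 729.03 = 267.296; SEM = √267.296 = 16.35.

16.35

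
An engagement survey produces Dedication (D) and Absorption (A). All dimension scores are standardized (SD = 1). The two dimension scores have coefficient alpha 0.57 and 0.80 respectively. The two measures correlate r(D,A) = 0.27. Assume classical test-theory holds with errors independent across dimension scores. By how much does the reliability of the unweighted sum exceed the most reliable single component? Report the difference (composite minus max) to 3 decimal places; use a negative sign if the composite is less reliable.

Var(sum) = 2 + 0.54 = 2.54; true-score variance = 1.37 + 0.54 = 1.91; composite reliability = 0.7520.
Max component reliability = 0.8000.
Difference = 0.7520 − 0.8000 = -0.048.

-0.048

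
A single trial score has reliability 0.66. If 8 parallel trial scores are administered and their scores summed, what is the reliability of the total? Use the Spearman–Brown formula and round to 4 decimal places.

0.9395

ρ_k = kρ / (1 + (k−1)ρ) = 8·0.66 / (1 + 7·0.66) = 5.280 / 5.620 = 0.9395.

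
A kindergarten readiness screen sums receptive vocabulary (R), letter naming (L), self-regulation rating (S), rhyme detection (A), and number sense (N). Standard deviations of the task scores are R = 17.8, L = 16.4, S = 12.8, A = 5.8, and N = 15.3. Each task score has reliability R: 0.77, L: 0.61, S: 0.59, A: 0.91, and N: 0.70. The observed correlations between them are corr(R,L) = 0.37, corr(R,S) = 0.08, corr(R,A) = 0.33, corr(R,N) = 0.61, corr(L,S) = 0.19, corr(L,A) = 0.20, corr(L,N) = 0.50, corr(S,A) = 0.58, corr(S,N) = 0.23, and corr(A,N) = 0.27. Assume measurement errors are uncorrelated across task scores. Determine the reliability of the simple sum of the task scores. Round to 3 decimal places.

0.859

Var(R+L+S+A+N) = 17.8² + 16.4² + 12.8² + 5.8² + 15.3² + 2·[17.8·16.4·0.37 + 17.8·12.8·0.08 + 17.8·5.8·0.33 + 17.8·15.3·0.61 + 16.4·12.8·0.19 + 16.4·5.8·0.20 + 16.4·15.3·0.50 + 12.8·5.8·0.58 + 12.8·15.3·0.23 + 5.8·15.3·0.27] = 1017.37 + 1245.73 = 2263.1.
With uncorrelated errors the cross-covariances are all true-score covariance, so they carry over unchanged; only the diagonal terms shrink to ρᵢσᵢ².
True-score variance = [17.8²·0.77 + 16.4²·0.61 + 12.8²·0.59 + 5.8²·0.91 + 15.3²·0.70] + 1245.73 = 699.173 + 1245.73 = 1944.9.
Reliability = 1944.9 / 2263.1 = 0.859.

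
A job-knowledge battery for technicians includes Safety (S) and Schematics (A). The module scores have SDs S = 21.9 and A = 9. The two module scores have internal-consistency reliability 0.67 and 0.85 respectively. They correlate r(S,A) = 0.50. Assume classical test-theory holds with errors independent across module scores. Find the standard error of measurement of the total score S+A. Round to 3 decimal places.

Var(total) = 560.61 + 197.1 = 757.71.
True-score variance = 390.189 + 197.1 = 587.289, so reliability = 0.7751.
Error variance = 757.71 − 587.289 = 170.421; SEM = √170.421 = 13.055.

13.055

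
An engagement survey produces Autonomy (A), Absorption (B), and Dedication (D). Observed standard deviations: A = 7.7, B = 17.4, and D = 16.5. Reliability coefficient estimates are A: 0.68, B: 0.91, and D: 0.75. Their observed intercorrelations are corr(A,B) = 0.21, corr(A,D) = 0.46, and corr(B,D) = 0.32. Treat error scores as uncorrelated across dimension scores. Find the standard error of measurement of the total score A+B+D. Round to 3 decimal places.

Var(total) = 634.3 + 356.902 = 991.202.
True-score variance = 520.016 + 356.902 = 876.918, so reliability = 0.8847.
Error variance = 991.202 − 876.918 = 114.284; SEM = √114.284 = 10.690.

10.690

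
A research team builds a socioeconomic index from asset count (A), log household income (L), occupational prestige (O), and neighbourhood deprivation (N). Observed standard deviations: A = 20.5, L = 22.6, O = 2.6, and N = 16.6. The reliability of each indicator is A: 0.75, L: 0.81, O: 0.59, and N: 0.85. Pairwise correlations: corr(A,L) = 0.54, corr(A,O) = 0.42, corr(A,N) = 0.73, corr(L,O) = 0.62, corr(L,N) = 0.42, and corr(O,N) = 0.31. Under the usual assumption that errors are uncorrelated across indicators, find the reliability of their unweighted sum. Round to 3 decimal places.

Var(A+L+O+N) = 20.5² + 22.6² + 2.6² + 16.6² + 2·[20.5·22.6·0.54 + 20.5·2.6·0.42 + 20.5·16.6·0.73 + 22.6·2.6·0.62 + 22.6·16.6·0.42 + 2.6·16.6·0.31] = 1213.33 + 1456.73 = 2670.06.
Under uncorrelated errors the observed covariances equal the true-score covariances, so only the own-variance terms attenuate.
True-score variance = [20.5²·0.75 + 22.6²·0.81 + 2.6²·0.59 + 16.6²·0.85] + 1456.73 = 967.118 + 1456.73 = 2423.85.
Reliability = 2423.85 / 2670.06 = 0.908.

0.908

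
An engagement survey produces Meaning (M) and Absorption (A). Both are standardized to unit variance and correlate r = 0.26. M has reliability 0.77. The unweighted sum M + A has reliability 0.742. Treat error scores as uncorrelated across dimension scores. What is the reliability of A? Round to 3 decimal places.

0.580

Var(M+A) = 2 + 2·0.26 = 2.520.
True-score variance = ρ_M + ρ_A + 2·0.26, so 0.742 = (0.77 + ρ_A + 0.52) / 2.520.
ρ_A = 0.742·2.520 − 0.77 − 0.52 = 0.580.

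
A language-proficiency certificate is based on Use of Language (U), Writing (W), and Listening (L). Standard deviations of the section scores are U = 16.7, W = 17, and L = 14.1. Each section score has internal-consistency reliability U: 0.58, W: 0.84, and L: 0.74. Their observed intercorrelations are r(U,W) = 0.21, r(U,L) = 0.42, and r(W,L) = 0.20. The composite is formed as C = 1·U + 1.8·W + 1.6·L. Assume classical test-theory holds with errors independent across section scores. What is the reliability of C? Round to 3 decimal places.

Var(C) = 16.7² + 1.8²·17² + 1.6²·14.1² + 2·[1.8·16.7·17·0.21 + 1.6·16.7·14.1·0.42 + 2.88·17·14.1·0.20] = 1724.2 + 807.234 = 2531.44.
Because errors are independent across components, Cov(Tᵢ,Tⱼ) = Cov(Xᵢ,Xⱼ); the off-diagonal part of the true-score variance is the same as above.
True-score variance = [16.7²·0.58 + 1.8²·17²·0.84 + 1.6²·14.1²·0.74] + 807.234 = 1324.92 + 807.234 = 2132.16.
Reliability = 2132.16 / 2531.44 = 0.842.

0.842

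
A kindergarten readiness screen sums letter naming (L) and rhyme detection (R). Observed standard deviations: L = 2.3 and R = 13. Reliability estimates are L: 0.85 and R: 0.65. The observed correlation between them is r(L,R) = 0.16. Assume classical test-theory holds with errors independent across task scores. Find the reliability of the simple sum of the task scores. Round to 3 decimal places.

0.674

Var(L+R) = 2.3² + 13² + 2·[2.3·13·0.16] = 174.29 + 9.568 = 183.858.
Under uncorrelated errors the observed covariances equal the true-score covariances, so only the own-variance terms attenuate.
True-score variance = [2.3²·0.85 + 13²·0.65] + 9.568 = 114.347 + 9.568 = 123.915.
Reliability = 123.915 / 183.858 = 0.674.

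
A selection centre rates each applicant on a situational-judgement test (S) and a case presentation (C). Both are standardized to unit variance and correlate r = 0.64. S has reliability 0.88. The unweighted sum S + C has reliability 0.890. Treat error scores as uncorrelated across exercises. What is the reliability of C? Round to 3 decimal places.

0.759

Var(S+C) = 2 + 2·0.64 = 3.280.
True-score variance = ρ_S + ρ_C + 2·0.64, so 0.890 = (0.88 + ρ_C + 1.28) / 3.280.
ρ_C = 0.890·3.280 − 0.88 − 1.28 = 0.759.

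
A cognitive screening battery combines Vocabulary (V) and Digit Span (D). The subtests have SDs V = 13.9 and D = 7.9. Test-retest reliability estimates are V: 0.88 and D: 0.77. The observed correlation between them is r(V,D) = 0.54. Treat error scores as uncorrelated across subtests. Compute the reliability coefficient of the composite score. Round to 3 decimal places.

0.900

Var(V+D) = 13.9² + 7.9² + 2·[13.9·7.9·0.54] = 255.62 + 118.595 = 374.215.
Under uncorrelated errors the observed covariances equal the true-score covariances, so only the own-variance terms attenuate.
True-score variance = [13.9²·0.88 + 7.9²·0.77] + 118.595 = 218.081 + 118.595 = 336.675.
Reliability = 336.675 / 374.215 = 0.900.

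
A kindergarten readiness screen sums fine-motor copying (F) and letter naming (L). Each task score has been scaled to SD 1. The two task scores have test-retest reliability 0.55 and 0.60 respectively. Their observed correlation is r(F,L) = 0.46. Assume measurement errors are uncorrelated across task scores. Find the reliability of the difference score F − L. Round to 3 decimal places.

0.213

Var(F−L) = 1 + 1 − 2·0.46 = 2 − 0.92 = 1.08.
Because errors are independent across components, Cov(Tᵢ,Tⱼ) = Cov(Xᵢ,Xⱼ); the off-diagonal part of the true-score variance is the same as above.
True-score variance = [0.55 + 0.60] − 0.92 = 1.15 − 0.92 = 0.23.
Reliability = 0.23 / 1.08 = 0.213.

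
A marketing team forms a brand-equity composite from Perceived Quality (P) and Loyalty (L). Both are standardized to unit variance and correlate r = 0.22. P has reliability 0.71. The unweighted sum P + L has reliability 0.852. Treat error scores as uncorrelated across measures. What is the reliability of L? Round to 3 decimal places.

Var(P+L) = 2 + 2·0.22 = 2.440.
True-score variance = ρ_P + ρ_L + 2·0.22, so 0.852 = (0.71 + ρ_L + 0.44) / 2.440.
ρ_L = 0.852·2.440 − 0.71 − 0.44 = 0.929.

0.929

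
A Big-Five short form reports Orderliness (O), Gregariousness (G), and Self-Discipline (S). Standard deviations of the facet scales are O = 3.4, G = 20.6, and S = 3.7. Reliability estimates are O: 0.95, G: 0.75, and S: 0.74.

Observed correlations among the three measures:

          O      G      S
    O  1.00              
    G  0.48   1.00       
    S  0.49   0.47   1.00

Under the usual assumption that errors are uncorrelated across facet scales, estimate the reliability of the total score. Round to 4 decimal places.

0.8165

Var(O+G+S) = 3.4² + 20.6² + 3.7² + 2·[3.4·20.6·0.48 + 3.4·3.7·0.49 + 20.6·3.7·0.47] = 449.61 + 151.214 = 600.824.
With uncorrelated errors the cross-covariances are all true-score covariance, so they carry over unchanged; only the diagonal terms shrink to ρᵢσᵢ².
True-score variance = [3.4²·0.95 + 20.6²·0.75 + 3.7²·0.74] + 151.214 = 339.383 + 151.214 = 490.596.
Reliability = 490.596 / 600.824 = 0.8165.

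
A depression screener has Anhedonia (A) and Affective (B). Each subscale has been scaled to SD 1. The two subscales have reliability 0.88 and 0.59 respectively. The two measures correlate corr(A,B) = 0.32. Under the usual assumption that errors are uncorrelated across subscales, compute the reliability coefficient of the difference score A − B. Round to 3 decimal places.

Var(A−B) = 1 + 1 − 2·0.32 = 2 − 0.64 = 1.36.
Under uncorrelated errors the observed covariances equal the true-score covariances, so only the own-variance terms attenuate.
True-score variance = [0.88 + 0.59] − 0.64 = 1.47 − 0.64 = 0.83.
Reliability = 0.83 / 1.36 = 0.610.

0.610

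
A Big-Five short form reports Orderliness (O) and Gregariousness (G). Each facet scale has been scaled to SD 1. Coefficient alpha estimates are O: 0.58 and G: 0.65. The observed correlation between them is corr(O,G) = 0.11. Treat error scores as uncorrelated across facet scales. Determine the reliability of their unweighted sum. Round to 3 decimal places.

Var(O+G) = 2 + 2·[0.11] = 2 + 0.22 = 2.22.
Because errors are independent across components, Cov(Tᵢ,Tⱼ) = Cov(Xᵢ,Xⱼ); the off-diagonal part of the true-score variance is the same as above.
True-score variance = [0.58 + 0.65] + 0.22 = 1.23 + 0.22 = 1.45.
Reliability = 1.45 / 2.22 = 0.653.

0.653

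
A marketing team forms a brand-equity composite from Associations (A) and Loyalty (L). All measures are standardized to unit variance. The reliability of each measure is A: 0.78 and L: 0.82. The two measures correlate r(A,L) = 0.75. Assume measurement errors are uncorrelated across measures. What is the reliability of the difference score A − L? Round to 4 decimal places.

Var(A−L) = 1 + 1 − 2·0.75 = 2 − 1.5 = 0.5.
With uncorrelated errors the cross-covariances are all true-score covariance, so they carry over unchanged; only the diagonal terms shrink to ρᵢσᵢ².
True-score variance = [0.78 + 0.82] − 1.5 = 1.6 − 1.5 = 0.1.
Reliability = 0.1 / 0.5 = 0.2000.

0.2000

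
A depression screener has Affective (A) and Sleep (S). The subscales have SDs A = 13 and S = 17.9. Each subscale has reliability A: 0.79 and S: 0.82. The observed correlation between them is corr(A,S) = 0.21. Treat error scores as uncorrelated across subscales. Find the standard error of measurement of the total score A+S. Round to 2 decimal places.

Var(total) = 489.41 + 97.734 = 587.144.
True-score variance = 396.246 + 97.734 = 493.98, so reliability = 0.8413.
Error variance = 587.144 − 493.98 = 93.1638; SEM = √93.1638 = 9.65.

9.65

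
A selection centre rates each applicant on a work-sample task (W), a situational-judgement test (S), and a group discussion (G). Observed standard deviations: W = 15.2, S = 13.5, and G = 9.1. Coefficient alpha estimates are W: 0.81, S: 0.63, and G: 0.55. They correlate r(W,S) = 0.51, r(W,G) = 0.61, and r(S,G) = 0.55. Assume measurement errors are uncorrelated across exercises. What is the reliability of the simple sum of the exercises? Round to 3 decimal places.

Var(W+S+G) = 15.2² + 13.5² + 9.1² + 2·[15.2·13.5·0.51 + 15.2·9.1·0.61 + 13.5·9.1·0.55] = 496.1 + 513.189 = 1009.29.
Because errors are independent across components, Cov(Tᵢ,Tⱼ) = Cov(Xᵢ,Xⱼ); the off-diagonal part of the true-score variance is the same as above.
True-score variance = [15.2²·0.81 + 13.5²·0.63 + 9.1²·0.55] + 513.189 = 347.505 + 513.189 = 860.695.
Reliability = 860.695 / 1009.29 = 0.853.

0.853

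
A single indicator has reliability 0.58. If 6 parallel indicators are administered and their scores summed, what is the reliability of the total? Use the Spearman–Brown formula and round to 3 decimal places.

ρ_k = kρ / (1 + (k−1)ρ) = 6·0.58 / (1 + 5·0.58) = 3.480 / 3.900 = 0.892.

0.892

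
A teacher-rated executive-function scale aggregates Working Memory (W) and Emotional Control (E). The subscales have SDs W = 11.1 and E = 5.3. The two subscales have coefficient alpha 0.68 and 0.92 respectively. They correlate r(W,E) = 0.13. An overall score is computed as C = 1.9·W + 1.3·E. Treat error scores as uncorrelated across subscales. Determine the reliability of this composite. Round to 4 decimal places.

Var(C) = 1.9²·11.1² + 1.3²·5.3² + 2·[2.47·11.1·5.3·0.13] = 492.26 + 37.7806 = 530.041.
Under uncorrelated errors the observed covariances equal the true-score covariances, so only the own-variance terms attenuate.
True-score variance = [1.9²·11.1²·0.68 + 1.3²·5.3²·0.92] + 37.7806 = 346.13 + 37.7806 = 383.911.
Reliability = 383.911 / 530.041 = 0.7243.

0.7243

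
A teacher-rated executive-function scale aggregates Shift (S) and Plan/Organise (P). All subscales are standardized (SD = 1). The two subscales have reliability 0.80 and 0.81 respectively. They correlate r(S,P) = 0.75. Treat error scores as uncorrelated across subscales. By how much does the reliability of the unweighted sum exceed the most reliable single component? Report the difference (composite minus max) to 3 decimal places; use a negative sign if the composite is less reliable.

Var(sum) = 2 + 1.5 = 3.5; true-score variance = 1.61 + 1.5 = 3.11; composite reliability = 0.8886.
Max component reliability = 0.8100.
Difference = 0.8886 − 0.8100 = 0.079.

0.079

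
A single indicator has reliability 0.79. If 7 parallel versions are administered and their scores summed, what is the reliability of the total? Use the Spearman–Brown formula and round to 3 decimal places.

0.963

ρ_k = kρ / (1 + (k−1)ρ) = 7·0.79 / (1 + 6·0.79) = 5.530 / 5.740 = 0.963.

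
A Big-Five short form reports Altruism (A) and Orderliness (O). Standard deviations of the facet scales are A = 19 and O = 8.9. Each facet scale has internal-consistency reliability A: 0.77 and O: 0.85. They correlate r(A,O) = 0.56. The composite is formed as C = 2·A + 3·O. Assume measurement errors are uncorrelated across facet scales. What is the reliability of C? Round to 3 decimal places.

0.867

Var(C) = 2²·19² + 3²·8.9² + 2·[6·19·8.9·0.56] = 2156.89 + 1136.35 = 3293.24.
Because errors are independent across components, Cov(Tᵢ,Tⱼ) = Cov(Xᵢ,Xⱼ); the off-diagonal part of the true-score variance is the same as above.
True-score variance = [2²·19²·0.77 + 3²·8.9²·0.85] + 1136.35 = 1717.84 + 1136.35 = 2854.19.
Reliability = 2854.19 / 3293.24 = 0.867.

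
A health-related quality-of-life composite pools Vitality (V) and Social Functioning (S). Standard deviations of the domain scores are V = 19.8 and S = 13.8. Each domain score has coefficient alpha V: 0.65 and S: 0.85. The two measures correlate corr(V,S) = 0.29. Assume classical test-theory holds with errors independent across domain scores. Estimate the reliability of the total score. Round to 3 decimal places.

Var(V+S) = 19.8² + 13.8² + 2·[19.8·13.8·0.29] = 582.48 + 158.479 = 740.959.
Because errors are independent across components, Cov(Tᵢ,Tⱼ) = Cov(Xᵢ,Xⱼ); the off-diagonal part of the true-score variance is the same as above.
True-score variance = [19.8²·0.65 + 13.8²·0.85] + 158.479 = 416.7 + 158.479 = 575.179.
Reliability = 575.179 / 740.959 = 0.776.

0.776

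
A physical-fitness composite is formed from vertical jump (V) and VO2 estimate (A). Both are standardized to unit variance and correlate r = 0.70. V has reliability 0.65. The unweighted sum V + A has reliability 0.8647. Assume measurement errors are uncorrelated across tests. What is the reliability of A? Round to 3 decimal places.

Var(V+A) = 2 + 2·0.70 = 3.400.
True-score variance = ρ_V + ρ_A + 2·0.70, so 0.8647 = (0.65 + ρ_A + 1.40) / 3.400.
ρ_A = 0.8647·3.400 − 0.65 − 1.40 = 0.890.

0.890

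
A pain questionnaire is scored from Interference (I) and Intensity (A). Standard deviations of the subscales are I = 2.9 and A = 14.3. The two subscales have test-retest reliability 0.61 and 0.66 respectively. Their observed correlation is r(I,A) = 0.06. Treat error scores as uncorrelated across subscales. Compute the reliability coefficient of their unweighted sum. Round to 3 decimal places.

Var(I+A) = 2.9² + 14.3² + 2·[2.9·14.3·0.06] = 212.9 + 4.9764 = 217.876.
Under uncorrelated errors the observed covariances equal the true-score covariances, so only the own-variance terms attenuate.
True-score variance = [2.9²·0.61 + 14.3²·0.66] + 4.9764 = 140.094 + 4.9764 = 145.07.
Reliability = 145.07 / 217.876 = 0.666.

0.666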